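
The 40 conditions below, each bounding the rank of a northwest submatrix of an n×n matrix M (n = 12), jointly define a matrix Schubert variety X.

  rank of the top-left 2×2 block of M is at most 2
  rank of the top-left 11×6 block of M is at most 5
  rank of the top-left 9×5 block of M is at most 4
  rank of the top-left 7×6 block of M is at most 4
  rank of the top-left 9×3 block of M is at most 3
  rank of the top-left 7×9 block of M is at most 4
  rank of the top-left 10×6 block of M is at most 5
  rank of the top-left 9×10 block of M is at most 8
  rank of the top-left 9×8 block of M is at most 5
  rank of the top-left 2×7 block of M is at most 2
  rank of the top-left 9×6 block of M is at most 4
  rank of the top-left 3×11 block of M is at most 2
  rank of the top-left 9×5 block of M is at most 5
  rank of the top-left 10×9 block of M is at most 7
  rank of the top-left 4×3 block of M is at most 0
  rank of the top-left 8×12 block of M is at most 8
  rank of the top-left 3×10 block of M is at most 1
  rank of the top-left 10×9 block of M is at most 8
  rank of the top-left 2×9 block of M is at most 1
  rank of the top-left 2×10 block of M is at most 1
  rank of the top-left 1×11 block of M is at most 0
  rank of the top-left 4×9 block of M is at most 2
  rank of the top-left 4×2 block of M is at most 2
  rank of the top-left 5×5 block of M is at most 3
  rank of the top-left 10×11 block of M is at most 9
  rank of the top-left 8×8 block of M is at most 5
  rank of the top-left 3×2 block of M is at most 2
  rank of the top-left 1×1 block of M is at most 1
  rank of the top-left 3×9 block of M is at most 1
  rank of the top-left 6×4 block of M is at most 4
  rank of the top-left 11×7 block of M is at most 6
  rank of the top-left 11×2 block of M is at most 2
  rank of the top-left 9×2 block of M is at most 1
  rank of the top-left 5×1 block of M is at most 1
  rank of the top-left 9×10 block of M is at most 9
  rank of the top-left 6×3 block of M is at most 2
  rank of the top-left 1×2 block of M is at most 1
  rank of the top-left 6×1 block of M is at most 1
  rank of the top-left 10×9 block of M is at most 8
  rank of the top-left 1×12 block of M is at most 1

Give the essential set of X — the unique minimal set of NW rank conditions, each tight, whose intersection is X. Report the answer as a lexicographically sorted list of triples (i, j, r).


Reconstructing r_w from the 40 given conditions:

  0, 0, 0, 0, 0, 0, 0, 0, 0, 0, 0, 1
  0, 0, 0, 1, 1, 1, 1, 1, 1, 1, 1, 2
  0, 0, 0, 1, 1, 1, 1, 1, 1, 1, 2, 3
  0, 0, 0, 1, 2, 2, 2, 2, 2, 2, 3, 4
  1, 1, 1, 2, 3, 3, 3, 3, 3, 3, 4, 5
  1, 1, 2, 3, 4, 4, 4, 4, 4, 4, 5, 6
  1, 1, 2, 3, 4, 4, 4, 4, 4, 5, 6, 7
  1, 1, 2, 3, 4, 4, 5, 5, 5, 6, 7, 8
  1, 1, 2, 3, 4, 4, 5, 5, 6, 7, 8, 9
  1, 2, 3, 4, 5, 5, 6, 6, 7, 8, 9, 10
  1, 2, 3, 4, 5, 5, 6, 7, 8, 9, 10, 11
  1, 2, 3, 4, 5, 6, 7, 8, 9, 10, 11, 12

hence w(1..12) = (12, 4, 11, 5, 1, 3, 10, 7, 9, 2, 8, 6).

D(w) has 38 cells with 8 SE-corners; essential set:

[(1, 11, 0), (3, 10, 1), (4, 3, 0), (7, 9, 4), (9, 2, 1), (9, 6, 4), (9, 8, 5), (11, 6, 5)]


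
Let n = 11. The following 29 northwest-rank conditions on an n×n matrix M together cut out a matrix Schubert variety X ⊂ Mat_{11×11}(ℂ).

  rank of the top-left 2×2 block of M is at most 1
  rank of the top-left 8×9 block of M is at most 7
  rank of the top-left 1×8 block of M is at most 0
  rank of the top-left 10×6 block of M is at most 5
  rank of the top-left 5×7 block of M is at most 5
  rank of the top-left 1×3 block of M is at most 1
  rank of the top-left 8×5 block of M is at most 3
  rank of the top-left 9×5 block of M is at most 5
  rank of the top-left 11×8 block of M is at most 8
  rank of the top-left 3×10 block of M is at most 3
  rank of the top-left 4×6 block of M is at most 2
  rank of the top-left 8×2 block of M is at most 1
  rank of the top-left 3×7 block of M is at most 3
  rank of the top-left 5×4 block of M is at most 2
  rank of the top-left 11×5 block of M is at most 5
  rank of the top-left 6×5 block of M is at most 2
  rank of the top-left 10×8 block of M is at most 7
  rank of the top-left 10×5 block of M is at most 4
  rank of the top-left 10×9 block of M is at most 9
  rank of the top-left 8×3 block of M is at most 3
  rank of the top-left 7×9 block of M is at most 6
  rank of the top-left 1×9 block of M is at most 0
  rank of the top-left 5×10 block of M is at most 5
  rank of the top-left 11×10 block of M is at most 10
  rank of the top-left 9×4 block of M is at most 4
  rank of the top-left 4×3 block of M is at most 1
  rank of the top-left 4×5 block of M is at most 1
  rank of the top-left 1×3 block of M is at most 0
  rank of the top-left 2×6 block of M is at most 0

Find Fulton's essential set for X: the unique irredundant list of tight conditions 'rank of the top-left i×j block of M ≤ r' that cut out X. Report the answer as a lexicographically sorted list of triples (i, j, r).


The tightest implied rank at each (i,j), from the 29 conditions:

  R[1]: 0 | 0 | 0 | 0 | 0 | 0 | 0 | 0 | 0 | 1 | 1
  R[2]: 0 | 0 | 0 | 0 | 0 | 0 | 1 | 1 | 1 | 2 | 2
  R[3]: 1 | 1 | 1 | 1 | 1 | 1 | 2 | 2 | 2 | 3 | 3
  R[4]: 1 | 1 | 1 | 1 | 1 | 2 | 3 | 3 | 3 | 4 | 4
  R[5]: 1 | 1 | 2 | 2 | 2 | 3 | 4 | 4 | 4 | 5 | 5
  R[6]: 1 | 1 | 2 | 2 | 2 | 3 | 4 | 5 | 5 | 6 | 6
  R[7]: 1 | 1 | 2 | 3 | 3 | 4 | 5 | 6 | 6 | 7 | 7
  R[8]: 1 | 1 | 2 | 3 | 3 | 4 | 5 | 6 | 7 | 8 | 8
  R[9]: 1 | 2 | 3 | 4 | 4 | 5 | 6 | 7 | 8 | 9 | 9
  R[10]: 1 | 2 | 3 | 4 | 4 | 5 | 6 | 7 | 8 | 9 | 10
  R[11]: 1 | 2 | 3 | 4 | 5 | 6 | 7 | 8 | 9 | 10 | 11

hence w(1..11) = (10, 7, 1, 6, 3, 8, 4, 9, 2, 11, 5).

Fulton essential set (7 of the 27 Rothe cells):

[(1, 9, 0), (2, 6, 0), (4, 5, 1), (6, 5, 2), (8, 2, 1), (8, 5, 3), (10, 5, 4)]


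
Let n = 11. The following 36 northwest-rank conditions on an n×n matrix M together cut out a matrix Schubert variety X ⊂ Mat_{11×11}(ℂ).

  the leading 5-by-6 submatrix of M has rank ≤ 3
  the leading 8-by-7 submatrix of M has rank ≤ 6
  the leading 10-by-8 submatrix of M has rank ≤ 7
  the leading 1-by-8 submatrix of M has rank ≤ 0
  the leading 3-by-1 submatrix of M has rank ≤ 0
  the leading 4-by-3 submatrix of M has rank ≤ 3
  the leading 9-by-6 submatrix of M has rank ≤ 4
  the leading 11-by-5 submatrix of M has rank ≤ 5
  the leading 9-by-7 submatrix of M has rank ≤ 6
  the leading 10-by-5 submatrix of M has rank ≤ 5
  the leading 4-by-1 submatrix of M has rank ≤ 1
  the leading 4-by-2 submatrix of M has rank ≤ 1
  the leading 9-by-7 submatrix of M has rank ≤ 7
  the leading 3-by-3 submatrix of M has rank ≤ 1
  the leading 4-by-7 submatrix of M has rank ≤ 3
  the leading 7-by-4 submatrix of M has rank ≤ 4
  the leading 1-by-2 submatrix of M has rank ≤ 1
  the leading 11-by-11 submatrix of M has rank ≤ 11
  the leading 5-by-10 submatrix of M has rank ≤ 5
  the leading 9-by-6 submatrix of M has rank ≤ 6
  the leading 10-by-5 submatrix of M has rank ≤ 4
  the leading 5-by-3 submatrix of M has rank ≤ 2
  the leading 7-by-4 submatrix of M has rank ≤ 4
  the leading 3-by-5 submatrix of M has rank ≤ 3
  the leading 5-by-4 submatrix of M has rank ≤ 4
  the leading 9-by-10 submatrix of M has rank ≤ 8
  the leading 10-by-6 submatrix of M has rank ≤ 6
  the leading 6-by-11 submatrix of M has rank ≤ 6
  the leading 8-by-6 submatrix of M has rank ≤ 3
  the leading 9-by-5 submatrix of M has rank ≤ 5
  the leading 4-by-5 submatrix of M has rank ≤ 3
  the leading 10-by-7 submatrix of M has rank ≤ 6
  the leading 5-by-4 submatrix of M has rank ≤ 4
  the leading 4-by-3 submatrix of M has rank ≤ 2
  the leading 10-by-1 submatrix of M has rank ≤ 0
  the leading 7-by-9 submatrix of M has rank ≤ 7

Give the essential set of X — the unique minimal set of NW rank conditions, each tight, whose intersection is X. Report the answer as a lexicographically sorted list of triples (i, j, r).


Computing R[i][j] = min implied NW-rank bound (n=11, 36 conditions):

  i=1: 0 0 0 0 0 0 0 0 1 1 1
  i=2: 0 1 1 1 1 1 1 1 2 2 2
  i=3: 0 1 1 2 2 2 2 2 3 3 3
  i=4: 0 1 2 3 3 3 3 3 4 4 4
  i=5: 0 1 2 3 3 3 4 4 5 5 5
  i=6: 0 1 2 3 3 3 4 5 6 6 6
  i=7: 0 1 2 3 3 3 4 5 6 7 7
  i=8: 0 1 2 3 3 3 4 5 6 7 8
  i=9: 0 1 2 3 4 4 5 6 7 8 9
  i=10: 0 1 2 3 4 5 6 7 8 9 10
  i=11: 1 2 3 4 5 6 7 8 9 10 11

hence w(1..11) = (9, 2, 4, 3, 7, 8, 10, 11, 5, 6, 1).

4 SE-corners of the 26-cell Rothe diagram give Ess(w):

[(1, 8, 0), (3, 3, 1), (8, 6, 3), (10, 1, 0)]


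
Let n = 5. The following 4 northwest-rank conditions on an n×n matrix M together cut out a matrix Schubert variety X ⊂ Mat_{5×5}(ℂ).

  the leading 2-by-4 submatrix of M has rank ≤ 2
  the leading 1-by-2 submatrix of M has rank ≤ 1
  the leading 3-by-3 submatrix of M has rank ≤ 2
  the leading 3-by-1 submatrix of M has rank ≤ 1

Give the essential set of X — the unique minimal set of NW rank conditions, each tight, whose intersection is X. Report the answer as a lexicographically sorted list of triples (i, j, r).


Recovering R(i,j) via the rank-extension bound from the 4 conditions:

  R[1]: 1, 1, 1, 1, 1
  R[2]: 1, 2, 2, 2, 2
  R[3]: 1, 2, 2, 3, 3
  R[4]: 1, 2, 3, 4, 4
  R[5]: 1, 2, 3, 4, 5

so w = (1, 2, 4, 3, 5).

Rothe diagram D(w) (1 cell), 1 SE-corner (essential condition):

[(3, 3, 2)]


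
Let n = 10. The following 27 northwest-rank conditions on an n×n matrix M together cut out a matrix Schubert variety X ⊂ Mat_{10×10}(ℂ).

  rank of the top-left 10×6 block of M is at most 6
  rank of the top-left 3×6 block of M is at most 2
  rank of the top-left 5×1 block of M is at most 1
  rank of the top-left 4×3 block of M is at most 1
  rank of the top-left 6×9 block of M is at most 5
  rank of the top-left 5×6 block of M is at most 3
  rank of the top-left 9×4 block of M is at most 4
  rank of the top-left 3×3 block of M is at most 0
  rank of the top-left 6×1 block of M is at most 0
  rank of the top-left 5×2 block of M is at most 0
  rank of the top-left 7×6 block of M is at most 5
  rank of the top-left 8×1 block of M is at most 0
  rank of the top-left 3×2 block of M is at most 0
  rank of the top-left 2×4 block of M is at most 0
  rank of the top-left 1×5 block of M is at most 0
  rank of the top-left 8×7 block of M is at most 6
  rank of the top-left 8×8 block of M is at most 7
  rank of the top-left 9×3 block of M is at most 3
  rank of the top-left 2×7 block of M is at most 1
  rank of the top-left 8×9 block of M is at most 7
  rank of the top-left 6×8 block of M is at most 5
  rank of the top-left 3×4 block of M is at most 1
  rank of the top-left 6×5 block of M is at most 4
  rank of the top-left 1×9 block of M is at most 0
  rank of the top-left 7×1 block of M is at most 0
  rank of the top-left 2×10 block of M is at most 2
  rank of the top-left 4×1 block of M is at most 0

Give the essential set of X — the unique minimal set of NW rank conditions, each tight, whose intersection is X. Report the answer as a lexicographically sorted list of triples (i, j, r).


Propagating the 27 rank bounds to every northwest block:

  i=1: 0 0 0 0 0 0 0 0 0 1
  i=2: 0 0 0 0 1 1 1 1 1 2
  i=3: 0 0 0 1 2 2 2 2 2 3
  i=4: 0 0 1 2 3 3 3 3 3 4
  i=5: 0 0 1 2 3 3 4 4 4 5
  i=6: 0 1 2 3 4 4 5 5 5 6
  i=7: 0 1 2 3 4 5 6 6 6 7
  i=8: 0 1 2 3 4 5 6 7 7 8
  i=9: 1 2 3 4 5 6 7 8 8 9
  i=10: 1 2 3 4 5 6 7 8 9 10

the unique w with this rank table is (10, 5, 4, 3, 7, 2, 6, 8, 1, 9).

Fulton essential set (6 of the 24 Rothe cells):

[(1, 9, 0), (2, 4, 0), (3, 3, 0), (5, 2, 0), (5, 6, 3), (8, 1, 0)]


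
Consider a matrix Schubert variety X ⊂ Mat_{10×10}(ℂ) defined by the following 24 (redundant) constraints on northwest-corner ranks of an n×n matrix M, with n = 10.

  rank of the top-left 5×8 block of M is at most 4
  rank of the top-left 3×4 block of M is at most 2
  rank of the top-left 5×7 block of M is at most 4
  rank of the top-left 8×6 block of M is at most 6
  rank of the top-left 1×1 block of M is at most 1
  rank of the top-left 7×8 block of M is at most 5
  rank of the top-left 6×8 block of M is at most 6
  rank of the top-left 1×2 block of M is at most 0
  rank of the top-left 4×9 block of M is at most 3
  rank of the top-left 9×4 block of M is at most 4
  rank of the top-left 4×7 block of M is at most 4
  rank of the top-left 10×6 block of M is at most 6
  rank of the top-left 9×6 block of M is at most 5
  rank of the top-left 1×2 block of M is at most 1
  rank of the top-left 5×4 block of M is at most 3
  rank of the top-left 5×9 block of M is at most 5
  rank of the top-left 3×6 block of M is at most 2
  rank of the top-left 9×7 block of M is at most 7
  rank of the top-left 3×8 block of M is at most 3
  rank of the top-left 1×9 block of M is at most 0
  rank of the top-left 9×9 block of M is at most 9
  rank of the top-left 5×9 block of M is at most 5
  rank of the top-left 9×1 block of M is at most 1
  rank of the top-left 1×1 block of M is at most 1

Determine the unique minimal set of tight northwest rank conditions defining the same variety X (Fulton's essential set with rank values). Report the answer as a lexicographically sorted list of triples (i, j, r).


The tightest implied rank at each (i,j), from the 24 conditions:

  i=1: 0 0 0 0 0 0 0 0 0 1
  i=2: 1 1 1 1 1 1 1 1 1 2
  i=3: 1 2 2 2 2 2 2 2 2 3
  i=4: 1 2 3 3 3 3 3 3 3 4
  i=5: 1 2 3 3 4 4 4 4 4 5
  i=6: 1 2 3 4 5 5 5 5 5 6
  i=7: 1 2 3 4 5 5 5 5 6 7
  i=8: 1 2 3 4 5 5 6 6 7 8
  i=9: 1 2 3 4 5 5 6 7 8 9
  i=10: 1 2 3 4 5 6 7 8 9 10

giving w = (10, 1, 2, 3, 5, 4, 9, 7, 8, 6) via Δ²R.

Fulton essential set (4 of the 15 Rothe cells):

[(1, 9, 0), (5, 4, 3), (7, 8, 5), (9, 6, 5)]


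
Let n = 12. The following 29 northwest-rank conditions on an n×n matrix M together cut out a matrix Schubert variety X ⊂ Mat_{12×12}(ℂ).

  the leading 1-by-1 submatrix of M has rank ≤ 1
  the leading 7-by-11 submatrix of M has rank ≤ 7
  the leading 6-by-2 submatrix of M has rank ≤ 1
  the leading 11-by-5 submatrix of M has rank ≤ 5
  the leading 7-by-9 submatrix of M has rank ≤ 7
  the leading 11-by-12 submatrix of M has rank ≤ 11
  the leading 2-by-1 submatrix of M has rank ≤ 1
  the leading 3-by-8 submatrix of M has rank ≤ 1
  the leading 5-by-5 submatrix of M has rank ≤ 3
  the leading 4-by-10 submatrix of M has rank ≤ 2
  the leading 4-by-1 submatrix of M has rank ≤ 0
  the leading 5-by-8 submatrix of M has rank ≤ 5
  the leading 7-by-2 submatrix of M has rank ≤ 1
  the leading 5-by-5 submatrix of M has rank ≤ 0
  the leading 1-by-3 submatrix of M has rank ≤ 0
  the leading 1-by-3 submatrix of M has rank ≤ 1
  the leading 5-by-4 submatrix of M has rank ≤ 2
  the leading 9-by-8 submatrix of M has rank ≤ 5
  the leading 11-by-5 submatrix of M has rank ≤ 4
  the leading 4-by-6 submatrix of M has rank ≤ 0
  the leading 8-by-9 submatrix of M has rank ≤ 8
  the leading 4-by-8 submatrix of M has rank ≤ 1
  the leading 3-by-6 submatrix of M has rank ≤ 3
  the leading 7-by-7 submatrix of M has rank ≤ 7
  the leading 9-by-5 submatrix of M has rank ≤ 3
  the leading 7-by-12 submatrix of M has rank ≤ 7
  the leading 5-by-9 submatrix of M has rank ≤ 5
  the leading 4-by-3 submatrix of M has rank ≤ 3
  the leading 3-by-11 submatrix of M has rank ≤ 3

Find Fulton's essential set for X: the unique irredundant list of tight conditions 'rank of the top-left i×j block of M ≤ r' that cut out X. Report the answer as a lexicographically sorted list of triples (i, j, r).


Rank table r_w(12×12) implied by the 29 constraints:

  0, 0, 0, 0, 0, 0, 1, 1, 1, 1, 1, 1
  0, 0, 0, 0, 0, 0, 1, 1, 2, 2, 2, 2
  0, 0, 0, 0, 0, 0, 1, 1, 2, 2, 3, 3
  0, 0, 0, 0, 0, 0, 1, 1, 2, 2, 3, 4
  0, 0, 0, 0, 0, 1, 2, 2, 3, 3, 4, 5
  1, 1, 1, 1, 1, 2, 3, 3, 4, 4, 5, 6
  1, 1, 2, 2, 2, 3, 4, 4, 5, 5, 6, 7
  1, 2, 3, 3, 3, 4, 5, 5, 6, 6, 7, 8
  1, 2, 3, 3, 3, 4, 5, 5, 6, 7, 8, 9
  1, 2, 3, 4, 4, 5, 6, 6, 7, 8, 9, 10
  1, 2, 3, 4, 4, 5, 6, 7, 8, 9, 10, 11
  1, 2, 3, 4, 5, 6, 7, 8, 9, 10, 11, 12

the unique w with this rank table is (7, 9, 11, 12, 6, 1, 3, 2, 10, 4, 8, 5).

|D(w)|=39, |Ess(w)|=8:

[(4, 6, 0), (4, 8, 1), (4, 10, 2), (5, 5, 0), (7, 2, 1), (9, 5, 3), (9, 8, 5), (11, 5, 4)]


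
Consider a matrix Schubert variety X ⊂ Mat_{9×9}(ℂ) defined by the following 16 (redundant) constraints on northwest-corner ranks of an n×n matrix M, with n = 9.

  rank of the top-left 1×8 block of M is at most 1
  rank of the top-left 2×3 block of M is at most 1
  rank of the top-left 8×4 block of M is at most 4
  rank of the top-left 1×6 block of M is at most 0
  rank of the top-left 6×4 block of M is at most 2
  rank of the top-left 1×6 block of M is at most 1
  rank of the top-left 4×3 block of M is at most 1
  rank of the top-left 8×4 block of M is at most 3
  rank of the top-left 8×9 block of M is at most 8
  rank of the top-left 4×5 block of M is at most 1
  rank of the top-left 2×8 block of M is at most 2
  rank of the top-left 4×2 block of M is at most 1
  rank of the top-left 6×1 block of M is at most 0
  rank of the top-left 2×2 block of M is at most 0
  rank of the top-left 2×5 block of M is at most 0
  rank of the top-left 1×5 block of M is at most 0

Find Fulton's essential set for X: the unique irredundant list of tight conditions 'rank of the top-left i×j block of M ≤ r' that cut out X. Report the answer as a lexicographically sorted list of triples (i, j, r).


Propagating the 16 rank bounds to every northwest block:

  0 | 0 | 0 | 0 | 0 | 0 | 1 | 1 | 1
  0 | 0 | 0 | 0 | 0 | 1 | 2 | 2 | 2
  0 | 1 | 1 | 1 | 1 | 2 | 3 | 3 | 3
  0 | 1 | 1 | 1 | 1 | 2 | 3 | 4 | 4
  0 | 1 | 2 | 2 | 2 | 3 | 4 | 5 | 5
  0 | 1 | 2 | 2 | 3 | 4 | 5 | 6 | 6
  1 | 2 | 3 | 3 | 4 | 5 | 6 | 7 | 7
  1 | 2 | 3 | 3 | 4 | 5 | 6 | 7 | 8
  1 | 2 | 3 | 4 | 5 | 6 | 7 | 8 | 9

second differences of R give the permutation w = (7, 6, 2, 8, 3, 5, 1, 9, 4).

|D(w)|=20, |Ess(w)|=6:

[(1, 6, 0), (2, 5, 0), (4, 5, 1), (6, 1, 0), (6, 4, 2), (8, 4, 3)]


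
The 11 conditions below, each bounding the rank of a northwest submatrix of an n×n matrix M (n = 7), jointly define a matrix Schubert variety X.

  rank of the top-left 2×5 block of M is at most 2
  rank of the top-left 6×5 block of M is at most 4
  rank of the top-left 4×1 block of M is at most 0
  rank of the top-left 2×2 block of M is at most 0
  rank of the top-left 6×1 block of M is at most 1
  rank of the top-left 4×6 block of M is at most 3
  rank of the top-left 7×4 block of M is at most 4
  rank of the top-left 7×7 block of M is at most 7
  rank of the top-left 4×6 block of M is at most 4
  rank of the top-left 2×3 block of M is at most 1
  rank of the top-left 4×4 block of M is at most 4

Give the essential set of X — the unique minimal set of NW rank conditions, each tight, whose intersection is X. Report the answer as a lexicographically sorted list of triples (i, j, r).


Recovering R(i,j) via the rank-extension bound from the 11 conditions:

  0 | 0 | 1 | 1 | 1 | 1 | 1
  0 | 0 | 1 | 2 | 2 | 2 | 2
  0 | 1 | 2 | 3 | 3 | 3 | 3
  0 | 1 | 2 | 3 | 3 | 3 | 4
  1 | 2 | 3 | 4 | 4 | 4 | 5
  1 | 2 | 3 | 4 | 4 | 5 | 6
  1 | 2 | 3 | 4 | 5 | 6 | 7

reading off 1-entries of Δ²R: w = (3, 4, 2, 7, 1, 6, 5).

Rothe diagram D(w) (9 cells), 4 SE-corners (essential conditions):

[(2, 2, 0), (4, 1, 0), (4, 6, 3), (6, 5, 4)]


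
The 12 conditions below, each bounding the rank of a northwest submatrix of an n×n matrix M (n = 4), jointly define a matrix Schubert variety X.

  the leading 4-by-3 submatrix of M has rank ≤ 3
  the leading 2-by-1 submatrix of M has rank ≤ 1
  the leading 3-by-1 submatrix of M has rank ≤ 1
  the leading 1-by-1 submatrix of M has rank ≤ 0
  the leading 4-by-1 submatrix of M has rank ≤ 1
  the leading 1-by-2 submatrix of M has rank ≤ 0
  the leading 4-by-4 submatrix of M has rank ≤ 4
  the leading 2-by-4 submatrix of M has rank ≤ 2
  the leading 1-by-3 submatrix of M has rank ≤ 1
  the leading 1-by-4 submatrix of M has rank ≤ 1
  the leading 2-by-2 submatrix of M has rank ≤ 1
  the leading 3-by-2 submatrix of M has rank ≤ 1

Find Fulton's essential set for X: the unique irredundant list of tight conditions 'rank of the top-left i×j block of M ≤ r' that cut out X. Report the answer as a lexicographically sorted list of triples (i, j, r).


Rank table r_w(4×4) implied by the 12 constraints:

  R[1]: 0, 0, 1, 1
  R[2]: 1, 1, 2, 2
  R[3]: 1, 1, 2, 3
  R[4]: 1, 2, 3, 4

so w = (3, 1, 4, 2).

|D(w)|=3, |Ess(w)|=2:

[(1, 2, 0), (3, 2, 1)]


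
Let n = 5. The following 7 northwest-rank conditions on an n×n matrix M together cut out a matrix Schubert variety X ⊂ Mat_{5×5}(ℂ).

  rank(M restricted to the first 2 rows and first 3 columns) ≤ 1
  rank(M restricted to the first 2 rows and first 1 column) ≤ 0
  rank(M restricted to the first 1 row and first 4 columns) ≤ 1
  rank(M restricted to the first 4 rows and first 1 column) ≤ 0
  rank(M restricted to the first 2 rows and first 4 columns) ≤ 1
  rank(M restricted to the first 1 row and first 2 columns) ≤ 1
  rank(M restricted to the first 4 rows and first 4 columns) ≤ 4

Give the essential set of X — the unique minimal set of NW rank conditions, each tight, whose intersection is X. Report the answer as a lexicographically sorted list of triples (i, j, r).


The tightest implied rank at each (i,j), from the 7 conditions:

  row 1: 0 | 1 | 1 | 1 | 1
  row 2: 0 | 1 | 1 | 1 | 2
  row 3: 0 | 1 | 2 | 2 | 3
  row 4: 0 | 1 | 2 | 3 | 4
  row 5: 1 | 2 | 3 | 4 | 5

the unique w with this rank table is (2, 5, 3, 4, 1).

Rothe diagram D(w) (6 cells), 2 SE-corners (essential conditions):

[(2, 4, 1), (4, 1, 0)]


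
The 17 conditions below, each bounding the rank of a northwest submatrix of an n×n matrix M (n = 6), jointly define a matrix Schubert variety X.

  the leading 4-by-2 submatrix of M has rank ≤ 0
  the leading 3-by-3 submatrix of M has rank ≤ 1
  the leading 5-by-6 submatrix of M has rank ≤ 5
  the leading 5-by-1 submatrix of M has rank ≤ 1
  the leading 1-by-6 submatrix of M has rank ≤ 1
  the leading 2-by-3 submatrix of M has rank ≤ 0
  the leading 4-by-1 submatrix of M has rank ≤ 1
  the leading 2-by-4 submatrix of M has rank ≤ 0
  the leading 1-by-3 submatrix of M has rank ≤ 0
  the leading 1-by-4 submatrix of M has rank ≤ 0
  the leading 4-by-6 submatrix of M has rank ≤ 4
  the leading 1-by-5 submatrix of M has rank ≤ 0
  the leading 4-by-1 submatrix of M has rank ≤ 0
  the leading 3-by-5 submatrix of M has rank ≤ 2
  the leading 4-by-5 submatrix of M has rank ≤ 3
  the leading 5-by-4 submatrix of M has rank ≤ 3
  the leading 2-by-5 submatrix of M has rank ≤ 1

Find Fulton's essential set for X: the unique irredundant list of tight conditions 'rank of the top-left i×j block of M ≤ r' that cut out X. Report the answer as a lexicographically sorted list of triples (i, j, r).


Propagating the 17 rank bounds to every northwest block:

  R[1]: 0, 0, 0, 0, 0, 1
  R[2]: 0, 0, 0, 0, 1, 2
  R[3]: 0, 0, 1, 1, 2, 3
  R[4]: 0, 0, 1, 2, 3, 4
  R[5]: 1, 1, 2, 3, 4, 5
  R[6]: 1, 2, 3, 4, 5, 6

so w = (6, 5, 3, 4, 1, 2).

ℓ(w)=13; the 3 essential cells (i,j,r):

[(1, 5, 0), (2, 4, 0), (4, 2, 0)]


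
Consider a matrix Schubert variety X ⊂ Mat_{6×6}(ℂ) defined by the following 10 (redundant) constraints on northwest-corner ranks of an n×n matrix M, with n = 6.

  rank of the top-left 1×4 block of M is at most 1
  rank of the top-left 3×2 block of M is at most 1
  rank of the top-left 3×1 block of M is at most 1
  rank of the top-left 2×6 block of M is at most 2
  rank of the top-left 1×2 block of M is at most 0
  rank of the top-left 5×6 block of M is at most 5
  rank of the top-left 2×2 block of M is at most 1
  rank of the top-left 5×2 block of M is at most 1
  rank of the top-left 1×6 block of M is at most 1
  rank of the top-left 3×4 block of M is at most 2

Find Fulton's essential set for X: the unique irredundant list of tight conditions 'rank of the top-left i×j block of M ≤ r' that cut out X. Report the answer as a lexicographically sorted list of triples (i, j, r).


The tightest implied rank at each (i,j), from the 10 conditions:

  i=1: 0, 0, 1, 1, 1, 1
  i=2: 1, 1, 2, 2, 2, 2
  i=3: 1, 1, 2, 2, 3, 3
  i=4: 1, 1, 2, 3, 4, 4
  i=5: 1, 1, 2, 3, 4, 5
  i=6: 1, 2, 3, 4, 5, 6

hence w(1..6) = (3, 1, 5, 4, 6, 2).

D(w) has 6 cells with 3 SE-corners; essential set:

[(1, 2, 0), (3, 4, 2), (5, 2, 1)]


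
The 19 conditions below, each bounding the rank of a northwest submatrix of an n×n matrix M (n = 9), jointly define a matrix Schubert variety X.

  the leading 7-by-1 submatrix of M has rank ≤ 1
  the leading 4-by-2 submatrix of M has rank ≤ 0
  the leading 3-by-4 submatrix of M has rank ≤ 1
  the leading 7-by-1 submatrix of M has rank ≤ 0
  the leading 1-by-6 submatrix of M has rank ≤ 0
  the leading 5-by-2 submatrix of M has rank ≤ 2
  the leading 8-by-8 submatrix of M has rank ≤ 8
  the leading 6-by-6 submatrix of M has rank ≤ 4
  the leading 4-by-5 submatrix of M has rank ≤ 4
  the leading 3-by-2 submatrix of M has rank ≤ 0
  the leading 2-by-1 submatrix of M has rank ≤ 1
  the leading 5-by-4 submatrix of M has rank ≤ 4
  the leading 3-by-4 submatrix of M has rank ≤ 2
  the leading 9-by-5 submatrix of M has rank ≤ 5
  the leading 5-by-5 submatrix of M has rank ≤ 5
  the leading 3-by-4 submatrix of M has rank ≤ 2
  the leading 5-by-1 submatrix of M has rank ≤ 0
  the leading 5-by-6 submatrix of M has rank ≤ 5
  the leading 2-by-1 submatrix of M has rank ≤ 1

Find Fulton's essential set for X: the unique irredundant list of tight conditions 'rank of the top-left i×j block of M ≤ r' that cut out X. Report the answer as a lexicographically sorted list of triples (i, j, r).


Rank table r_w(9×9) implied by the 19 constraints:

  row 1: 0, 0, 0, 0, 0, 0, 1, 1, 1
  row 2: 0, 0, 1, 1, 1, 1, 2, 2, 2
  row 3: 0, 0, 1, 1, 2, 2, 3, 3, 3
  row 4: 0, 0, 1, 2, 3, 3, 4, 4, 4
  row 5: 0, 1, 2, 3, 4, 4, 5, 5, 5
  row 6: 0, 1, 2, 3, 4, 4, 5, 6, 6
  row 7: 0, 1, 2, 3, 4, 5, 6, 7, 7
  row 8: 1, 2, 3, 4, 5, 6, 7, 8, 8
  row 9: 1, 2, 3, 4, 5, 6, 7, 8, 9

so w = (7, 3, 5, 4, 2, 8, 6, 1, 9).

|D(w)|=17, |Ess(w)|=5:

[(1, 6, 0), (3, 4, 1), (4, 2, 0), (6, 6, 4), (7, 1, 0)]


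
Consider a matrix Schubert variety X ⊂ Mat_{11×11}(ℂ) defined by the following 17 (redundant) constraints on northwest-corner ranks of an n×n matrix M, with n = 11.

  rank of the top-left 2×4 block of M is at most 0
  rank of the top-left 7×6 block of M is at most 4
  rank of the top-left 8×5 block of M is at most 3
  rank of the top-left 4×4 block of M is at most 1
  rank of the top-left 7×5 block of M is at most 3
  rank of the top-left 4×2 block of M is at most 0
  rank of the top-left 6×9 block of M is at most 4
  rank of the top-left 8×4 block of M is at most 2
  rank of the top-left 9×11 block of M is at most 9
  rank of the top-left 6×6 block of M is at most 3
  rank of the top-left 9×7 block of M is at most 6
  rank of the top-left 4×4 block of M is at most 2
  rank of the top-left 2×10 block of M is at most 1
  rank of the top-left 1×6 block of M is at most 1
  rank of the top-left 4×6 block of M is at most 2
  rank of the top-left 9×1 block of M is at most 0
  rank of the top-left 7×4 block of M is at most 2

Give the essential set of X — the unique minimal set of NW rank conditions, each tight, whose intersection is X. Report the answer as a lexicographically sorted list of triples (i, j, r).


The tightest implied rank at each (i,j), from the 17 conditions:

  i=1: 0 0 0 0 1 1 1 1 1 1 1
  i=2: 0 0 0 0 1 1 1 1 1 1 2
  i=3: 0 0 1 1 2 2 2 2 2 2 3
  i=4: 0 0 1 1 2 2 3 3 3 3 4
  i=5: 0 1 2 2 3 3 4 4 4 4 5
  i=6: 0 1 2 2 3 3 4 4 4 5 6
  i=7: 0 1 2 2 3 4 5 5 5 6 7
  i=8: 0 1 2 2 3 4 5 6 6 7 8
  i=9: 0 1 2 3 4 5 6 7 7 8 9
  i=10: 1 2 3 4 5 6 7 8 8 9 10
  i=11: 1 2 3 4 5 6 7 8 9 10 11

the unique w with this rank table is (5, 11, 3, 7, 2, 10, 6, 8, 4, 1, 9).

D(w) has 30 cells with 9 SE-corners; essential set:

[(2, 4, 0), (2, 10, 1), (4, 2, 0), (4, 4, 1), (4, 6, 2), (6, 6, 3), (6, 9, 4), (8, 4, 2), (9, 1, 0)]


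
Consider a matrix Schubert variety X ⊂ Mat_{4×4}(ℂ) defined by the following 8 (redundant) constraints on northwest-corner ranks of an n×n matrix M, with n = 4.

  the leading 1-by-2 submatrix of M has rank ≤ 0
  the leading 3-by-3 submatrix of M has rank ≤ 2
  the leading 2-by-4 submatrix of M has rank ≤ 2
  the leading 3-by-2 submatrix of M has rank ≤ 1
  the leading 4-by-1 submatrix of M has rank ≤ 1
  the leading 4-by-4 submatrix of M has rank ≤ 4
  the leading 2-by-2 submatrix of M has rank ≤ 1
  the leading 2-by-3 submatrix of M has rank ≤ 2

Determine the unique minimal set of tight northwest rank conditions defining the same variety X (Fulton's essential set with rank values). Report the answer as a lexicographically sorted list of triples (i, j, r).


Rank table r_w(4×4) implied by the 8 constraints:

  0, 0, 1, 1
  1, 1, 2, 2
  1, 1, 2, 3
  1, 2, 3, 4

giving w = (3, 1, 4, 2) via Δ²R.

D(w) has 3 cells with 2 SE-corners; essential set:

[(1, 2, 0), (3, 2, 1)]


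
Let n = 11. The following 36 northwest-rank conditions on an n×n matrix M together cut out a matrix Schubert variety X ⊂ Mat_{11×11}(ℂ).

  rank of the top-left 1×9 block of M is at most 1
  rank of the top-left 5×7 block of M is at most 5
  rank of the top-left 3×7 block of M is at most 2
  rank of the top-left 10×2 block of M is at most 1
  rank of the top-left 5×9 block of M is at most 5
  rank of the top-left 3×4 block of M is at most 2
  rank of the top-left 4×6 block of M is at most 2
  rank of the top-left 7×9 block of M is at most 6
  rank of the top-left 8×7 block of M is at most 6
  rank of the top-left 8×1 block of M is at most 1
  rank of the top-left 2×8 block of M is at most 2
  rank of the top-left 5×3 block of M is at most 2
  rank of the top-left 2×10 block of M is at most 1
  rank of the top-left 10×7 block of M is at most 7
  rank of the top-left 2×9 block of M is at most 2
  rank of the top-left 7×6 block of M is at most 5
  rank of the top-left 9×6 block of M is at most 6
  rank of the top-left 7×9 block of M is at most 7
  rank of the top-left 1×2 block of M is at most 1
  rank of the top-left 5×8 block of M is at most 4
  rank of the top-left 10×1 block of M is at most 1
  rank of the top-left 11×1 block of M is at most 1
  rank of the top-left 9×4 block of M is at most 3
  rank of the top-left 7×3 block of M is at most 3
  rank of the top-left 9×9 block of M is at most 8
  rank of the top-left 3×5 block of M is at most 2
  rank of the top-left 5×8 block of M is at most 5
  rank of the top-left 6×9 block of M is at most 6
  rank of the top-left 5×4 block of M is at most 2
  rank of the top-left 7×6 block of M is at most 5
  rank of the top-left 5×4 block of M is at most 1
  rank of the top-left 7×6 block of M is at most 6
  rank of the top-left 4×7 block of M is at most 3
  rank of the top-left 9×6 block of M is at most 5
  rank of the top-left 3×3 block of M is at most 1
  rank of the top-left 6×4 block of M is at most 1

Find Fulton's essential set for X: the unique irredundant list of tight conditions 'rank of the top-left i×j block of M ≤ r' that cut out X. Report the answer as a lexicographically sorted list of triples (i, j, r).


Recovering R(i,j) via the rank-extension bound from the 36 conditions:

  row 1: 1, 1, 1, 1, 1, 1, 1, 1, 1, 1, 1
  row 2: 1, 1, 1, 1, 1, 1, 1, 1, 1, 1, 2
  row 3: 1, 1, 1, 1, 2, 2, 2, 2, 2, 2, 3
  row 4: 1, 1, 1, 1, 2, 2, 3, 3, 3, 3, 4
  row 5: 1, 1, 1, 1, 2, 3, 4, 4, 4, 4, 5
  row 6: 1, 1, 1, 1, 2, 3, 4, 5, 5, 5, 6
  row 7: 1, 1, 2, 2, 3, 4, 5, 6, 6, 6, 7
  row 8: 1, 1, 2, 3, 4, 5, 6, 7, 7, 7, 8
  row 9: 1, 1, 2, 3, 4, 5, 6, 7, 8, 8, 9
  row 10: 1, 1, 2, 3, 4, 5, 6, 7, 8, 9, 10
  row 11: 1, 2, 3, 4, 5, 6, 7, 8, 9, 10, 11

reading off 1-entries of Δ²R: w = (1, 11, 5, 7, 6, 8, 3, 4, 9, 10, 2).

Fulton essential set (4 of the 26 Rothe cells):

[(2, 10, 1), (4, 6, 2), (6, 4, 1), (10, 2, 1)]


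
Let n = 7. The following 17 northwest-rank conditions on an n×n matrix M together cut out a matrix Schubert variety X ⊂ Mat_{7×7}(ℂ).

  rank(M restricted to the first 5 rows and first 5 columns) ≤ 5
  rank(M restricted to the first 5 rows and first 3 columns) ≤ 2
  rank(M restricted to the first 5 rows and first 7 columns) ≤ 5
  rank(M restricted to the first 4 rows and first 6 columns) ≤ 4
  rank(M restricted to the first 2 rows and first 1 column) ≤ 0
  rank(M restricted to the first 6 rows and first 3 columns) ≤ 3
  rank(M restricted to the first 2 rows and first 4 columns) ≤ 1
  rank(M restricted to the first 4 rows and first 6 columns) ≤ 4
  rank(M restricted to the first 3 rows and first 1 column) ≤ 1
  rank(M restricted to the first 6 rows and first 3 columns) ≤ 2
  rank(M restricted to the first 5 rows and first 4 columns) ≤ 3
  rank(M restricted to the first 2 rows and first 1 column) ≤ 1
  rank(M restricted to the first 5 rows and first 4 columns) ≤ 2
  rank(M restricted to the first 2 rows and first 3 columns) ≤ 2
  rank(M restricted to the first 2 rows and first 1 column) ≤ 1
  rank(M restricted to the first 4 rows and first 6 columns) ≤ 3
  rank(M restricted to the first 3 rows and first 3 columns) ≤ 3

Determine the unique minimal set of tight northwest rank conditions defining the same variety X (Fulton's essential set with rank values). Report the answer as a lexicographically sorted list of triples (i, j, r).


Propagating the 17 rank bounds to every northwest block:

  0 1 1 1 1 1 1
  0 1 1 1 2 2 2
  1 2 2 2 3 3 3
  1 2 2 2 3 3 4
  1 2 2 2 3 4 5
  1 2 2 3 4 5 6
  1 2 3 4 5 6 7

reading off 1-entries of Δ²R: w = (2, 5, 1, 7, 6, 4, 3).

|D(w)|=10, |Ess(w)|=5:

[(2, 1, 0), (2, 4, 1), (4, 6, 3), (5, 4, 2), (6, 3, 2)]


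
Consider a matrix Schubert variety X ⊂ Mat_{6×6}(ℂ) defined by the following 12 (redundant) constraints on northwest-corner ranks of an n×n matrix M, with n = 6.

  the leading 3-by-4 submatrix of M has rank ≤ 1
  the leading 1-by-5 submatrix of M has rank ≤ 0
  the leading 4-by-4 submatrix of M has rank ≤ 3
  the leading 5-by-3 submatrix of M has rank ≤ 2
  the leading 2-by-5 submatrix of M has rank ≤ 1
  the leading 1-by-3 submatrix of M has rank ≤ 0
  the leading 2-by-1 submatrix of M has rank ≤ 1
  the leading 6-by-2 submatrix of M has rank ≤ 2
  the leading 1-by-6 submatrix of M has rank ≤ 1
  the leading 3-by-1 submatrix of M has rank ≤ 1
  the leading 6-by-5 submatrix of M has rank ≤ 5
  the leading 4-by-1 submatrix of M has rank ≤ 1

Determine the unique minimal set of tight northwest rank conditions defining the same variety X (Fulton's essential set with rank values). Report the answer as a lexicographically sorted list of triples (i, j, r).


Recovering R(i,j) via the rank-extension bound from the 12 conditions:

  R[1]: 0, 0, 0, 0, 0, 1
  R[2]: 1, 1, 1, 1, 1, 2
  R[3]: 1, 1, 1, 1, 2, 3
  R[4]: 1, 2, 2, 2, 3, 4
  R[5]: 1, 2, 2, 3, 4, 5
  R[6]: 1, 2, 3, 4, 5, 6

second differences of R give the permutation w = (6, 1, 5, 2, 4, 3).

3 SE-corners of the 9-cell Rothe diagram give Ess(w):

[(1, 5, 0), (3, 4, 1), (5, 3, 2)]


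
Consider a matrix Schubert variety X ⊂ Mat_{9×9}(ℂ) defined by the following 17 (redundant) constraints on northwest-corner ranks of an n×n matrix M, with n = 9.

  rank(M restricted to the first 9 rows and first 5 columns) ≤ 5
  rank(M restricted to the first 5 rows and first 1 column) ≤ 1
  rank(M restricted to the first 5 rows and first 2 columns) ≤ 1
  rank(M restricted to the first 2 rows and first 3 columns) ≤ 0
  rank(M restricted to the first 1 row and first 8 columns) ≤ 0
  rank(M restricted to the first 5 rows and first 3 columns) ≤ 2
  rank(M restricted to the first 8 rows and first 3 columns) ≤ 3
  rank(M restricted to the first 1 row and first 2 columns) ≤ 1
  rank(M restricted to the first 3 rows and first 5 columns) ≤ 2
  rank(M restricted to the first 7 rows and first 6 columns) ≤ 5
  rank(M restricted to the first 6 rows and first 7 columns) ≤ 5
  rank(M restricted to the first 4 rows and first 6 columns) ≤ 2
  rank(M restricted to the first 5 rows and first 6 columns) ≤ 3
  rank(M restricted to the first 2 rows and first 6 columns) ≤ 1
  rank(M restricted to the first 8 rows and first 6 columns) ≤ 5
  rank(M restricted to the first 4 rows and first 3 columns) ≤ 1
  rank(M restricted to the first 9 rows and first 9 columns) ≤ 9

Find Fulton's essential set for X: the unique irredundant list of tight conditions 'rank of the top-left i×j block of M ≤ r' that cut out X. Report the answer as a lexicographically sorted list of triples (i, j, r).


Recovering R(i,j) via the rank-extension bound from the 17 conditions:

  i=1: 0  0  0  0  0  0  0  0  1
  i=2: 0  0  0  1  1  1  1  1  2
  i=3: 1  1  1  2  2  2  2  2  3
  i=4: 1  1  1  2  2  2  3  3  4
  i=5: 1  1  2  3  3  3  4  4  5
  i=6: 1  2  3  4  4  4  5  5  6
  i=7: 1  2  3  4  5  5  6  6  7
  i=8: 1  2  3  4  5  5  6  7  8
  i=9: 1  2  3  4  5  6  7  8  9

second differences of R give the permutation w = (9, 4, 1, 7, 3, 2, 5, 8, 6).

|D(w)|=17, |Ess(w)|=6:

[(1, 8, 0), (2, 3, 0), (4, 3, 1), (4, 6, 2), (5, 2, 1), (8, 6, 5)]


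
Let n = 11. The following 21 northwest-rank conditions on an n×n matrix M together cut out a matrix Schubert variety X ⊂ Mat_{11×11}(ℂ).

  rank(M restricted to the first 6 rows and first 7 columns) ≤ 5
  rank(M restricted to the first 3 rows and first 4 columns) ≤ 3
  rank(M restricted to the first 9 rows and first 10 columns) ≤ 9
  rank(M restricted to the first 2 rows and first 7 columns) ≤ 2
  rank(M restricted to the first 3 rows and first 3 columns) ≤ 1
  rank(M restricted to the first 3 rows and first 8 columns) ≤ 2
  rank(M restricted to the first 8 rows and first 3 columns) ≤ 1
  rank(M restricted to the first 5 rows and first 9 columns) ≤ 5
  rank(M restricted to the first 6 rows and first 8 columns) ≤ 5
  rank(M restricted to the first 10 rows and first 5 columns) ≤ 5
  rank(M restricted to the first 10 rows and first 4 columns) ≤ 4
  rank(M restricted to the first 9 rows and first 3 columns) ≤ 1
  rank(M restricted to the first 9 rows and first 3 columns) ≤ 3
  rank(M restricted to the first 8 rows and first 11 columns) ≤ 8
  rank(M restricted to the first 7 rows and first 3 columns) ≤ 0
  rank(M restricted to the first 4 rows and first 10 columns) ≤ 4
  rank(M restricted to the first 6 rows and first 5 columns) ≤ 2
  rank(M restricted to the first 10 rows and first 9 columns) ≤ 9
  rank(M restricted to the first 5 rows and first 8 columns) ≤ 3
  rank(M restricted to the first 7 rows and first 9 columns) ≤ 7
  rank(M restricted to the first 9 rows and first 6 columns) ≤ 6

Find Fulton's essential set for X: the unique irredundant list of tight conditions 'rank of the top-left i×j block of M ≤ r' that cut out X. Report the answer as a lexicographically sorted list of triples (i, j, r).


Recovering R(i,j) via the rank-extension bound from the 21 conditions:

  0  0  0  1  1  1  1  1  1  1  1
  0  0  0  1  2  2  2  2  2  2  2
  0  0  0  1  2  2  2  2  3  3  3
  0  0  0  1  2  3  3  3  4  4  4
  0  0  0  1  2  3  3  3  4  5  5
  0  0  0  1  2  3  4  4  5  6  6
  0  0  0  1  2  3  4  5  6  7  7
  1  1  1  2  3  4  5  6  7  8  8
  1  1  1  2  3  4  5  6  7  8  9
  1  2  2  3  4  5  6  7  8  9  10
  1  2  3  4  5  6  7  8  9  10  11

the unique w with this rank table is (4, 5, 9, 6, 10, 7, 8, 1, 11, 2, 3).

ℓ(w)=28; the 4 essential cells (i,j,r):

[(3, 8, 2), (5, 8, 3), (7, 3, 0), (9, 3, 1)]


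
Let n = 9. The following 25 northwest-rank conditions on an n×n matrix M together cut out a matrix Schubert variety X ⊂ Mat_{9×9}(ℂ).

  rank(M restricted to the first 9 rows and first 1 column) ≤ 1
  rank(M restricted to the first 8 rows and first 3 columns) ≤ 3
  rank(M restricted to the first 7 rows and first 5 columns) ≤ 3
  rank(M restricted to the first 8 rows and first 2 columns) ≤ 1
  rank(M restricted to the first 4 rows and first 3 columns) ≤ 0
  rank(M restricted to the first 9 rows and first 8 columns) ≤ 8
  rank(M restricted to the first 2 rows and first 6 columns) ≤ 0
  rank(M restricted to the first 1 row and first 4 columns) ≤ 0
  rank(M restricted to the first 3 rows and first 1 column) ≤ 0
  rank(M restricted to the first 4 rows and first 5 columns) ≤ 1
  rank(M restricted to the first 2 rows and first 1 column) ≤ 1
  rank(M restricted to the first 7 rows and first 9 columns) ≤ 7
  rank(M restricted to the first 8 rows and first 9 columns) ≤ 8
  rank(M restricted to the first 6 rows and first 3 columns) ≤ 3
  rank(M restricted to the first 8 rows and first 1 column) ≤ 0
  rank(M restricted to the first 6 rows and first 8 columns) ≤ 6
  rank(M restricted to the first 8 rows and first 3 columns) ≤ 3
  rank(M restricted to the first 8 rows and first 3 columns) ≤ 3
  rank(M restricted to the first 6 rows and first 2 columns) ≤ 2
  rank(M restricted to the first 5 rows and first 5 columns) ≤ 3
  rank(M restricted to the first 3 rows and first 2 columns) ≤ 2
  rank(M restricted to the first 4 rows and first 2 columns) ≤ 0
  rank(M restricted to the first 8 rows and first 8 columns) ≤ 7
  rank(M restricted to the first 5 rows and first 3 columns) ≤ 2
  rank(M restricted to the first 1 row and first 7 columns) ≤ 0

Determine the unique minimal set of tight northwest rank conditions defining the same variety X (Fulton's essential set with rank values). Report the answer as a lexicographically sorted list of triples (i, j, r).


Propagating the 25 rank bounds to every northwest block:

  0, 0, 0, 0, 0, 0, 0, 1, 1
  0, 0, 0, 0, 0, 0, 1, 2, 2
  0, 0, 0, 1, 1, 1, 2, 3, 3
  0, 0, 0, 1, 1, 2, 3, 4, 4
  0, 1, 1, 2, 2, 3, 4, 5, 5
  0, 1, 2, 3, 3, 4, 5, 6, 6
  0, 1, 2, 3, 3, 4, 5, 6, 7
  0, 1, 2, 3, 4, 5, 6, 7, 8
  1, 2, 3, 4, 5, 6, 7, 8, 9

the unique w with this rank table is (8, 7, 4, 6, 2, 3, 9, 5, 1).

D(w) has 25 cells with 6 SE-corners; essential set:

[(1, 7, 0), (2, 6, 0), (4, 3, 0), (4, 5, 1), (7, 5, 3), (8, 1, 0)]
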